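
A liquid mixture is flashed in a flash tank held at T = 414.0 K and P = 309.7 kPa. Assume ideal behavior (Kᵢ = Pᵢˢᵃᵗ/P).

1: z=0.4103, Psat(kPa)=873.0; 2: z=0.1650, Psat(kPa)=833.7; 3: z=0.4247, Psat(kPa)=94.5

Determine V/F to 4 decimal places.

V/F = 0.5895

Raoult's law: Kᵢ = Pᵢˢᵃᵗ/P = Pᵢˢᵃᵗ/309.7.
  K_1 = 873.0/309.7 = 2.818857, K_2 = 833.7/309.7 = 2.691960, K_3 = 94.5/309.7 = 0.305134
Rachford–Rice: g(V/F) = Σ zᵢ(Kᵢ−1)/(1+V/F(Kᵢ−1)) = 0.
Check two-phase: ΣzᵢKᵢ = 1.7303 > 1 and Σzᵢ/Kᵢ = 1.5987 > 1, so g(0) = 0.7303 > 0 and g(1) = -0.5987 < 0.
Newton–Raphson from V/F = 0.5:
  V/F = 0.5000: g = 0.08984, g' = -0.9925 → V/F = 0.5905
  V/F = 0.5905: g = -0.00101, g' = -1.0235 → V/F = 0.5895
Converged at V/F = 0.5895.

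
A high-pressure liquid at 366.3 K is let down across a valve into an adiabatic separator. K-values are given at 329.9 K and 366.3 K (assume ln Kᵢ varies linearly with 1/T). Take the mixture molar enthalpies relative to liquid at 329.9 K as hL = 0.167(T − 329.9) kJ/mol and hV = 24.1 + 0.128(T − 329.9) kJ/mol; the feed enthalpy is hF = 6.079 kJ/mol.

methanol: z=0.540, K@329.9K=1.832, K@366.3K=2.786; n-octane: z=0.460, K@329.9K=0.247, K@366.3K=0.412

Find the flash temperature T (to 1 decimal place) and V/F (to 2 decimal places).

T = 333.5 K, V/F = 0.23

Adiabatic flash: solve Rachford–Rice at each trial T, then check hF = ψ·hV(T) + (1−ψ)·hL(T).
  T = 329.9 K: K = (1.832, 0.247), RR gives ψ = 0.164, H_out = 3.958 kJ/mol
  T = 366.3 K: K = (2.786, 0.412), RR gives ψ = 0.661, H_out = 21.066 kJ/mol
  T = 348.1 K: K = (2.284, 0.323), RR gives ψ = 0.440, H_out = 13.325 kJ/mol
  T = 339.0 K: K = (2.052, 0.284), RR gives ψ = 0.316, H_out = 9.032 kJ/mol
  T = 334.4 K: K = (1.939, 0.265), RR gives ψ = 0.245, H_out = 6.602 kJ/mol
  T = 332.1 K: K = (1.884, 0.256), RR gives ψ = 0.205, H_out = 5.290 kJ/mol
Linear interpolation between T = 332.1 (H_out = 5.290) and T = 334.4 (H_out = 6.602) on hF = 6.079 gives T ≈ 333.5 K, at which ψ = 0.23.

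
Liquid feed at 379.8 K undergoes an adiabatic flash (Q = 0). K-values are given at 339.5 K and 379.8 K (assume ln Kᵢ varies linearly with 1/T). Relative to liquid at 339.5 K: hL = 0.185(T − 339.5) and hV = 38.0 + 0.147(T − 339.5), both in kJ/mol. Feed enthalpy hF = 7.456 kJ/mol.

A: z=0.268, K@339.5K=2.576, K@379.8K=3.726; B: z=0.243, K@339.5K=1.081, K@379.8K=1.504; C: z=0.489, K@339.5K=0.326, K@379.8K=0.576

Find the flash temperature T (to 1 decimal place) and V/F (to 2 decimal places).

T = 342.4 K, V/F = 0.18

Adiabatic flash: solve Rachford–Rice at each trial T, then check hF = ψ·hV(T) + (1−ψ)·hL(T).
  T = 339.5 K: K = (2.576, 1.081, 0.326), RR gives ψ = 0.142, H_out = 5.402 kJ/mol
  T = 379.8 K: K = (3.726, 1.504, 0.576), RR gives ψ = 0.807, H_out = 36.902 kJ/mol
  T = 359.6 K: K = (3.129, 1.286, 0.440), RR gives ψ = 0.429, H_out = 19.677 kJ/mol
  T = 349.6 K: K = (2.848, 1.183, 0.381), RR gives ψ = 0.283, H_out = 12.526 kJ/mol
  T = 344.6 K: K = (2.712, 1.132, 0.353), RR gives ψ = 0.214, H_out = 9.019 kJ/mol
  T = 342.1 K: K = (2.645, 1.107, 0.340), RR gives ψ = 0.179, H_out = 7.255 kJ/mol
  T = 343.4 K: K = (2.680, 1.120, 0.346), RR gives ψ = 0.197, H_out = 8.174 kJ/mol
Linear interpolation between T = 342.1 (H_out = 7.255) and T = 343.4 (H_out = 8.174) on hF = 7.456 gives T ≈ 342.4 K, at which ψ = 0.18.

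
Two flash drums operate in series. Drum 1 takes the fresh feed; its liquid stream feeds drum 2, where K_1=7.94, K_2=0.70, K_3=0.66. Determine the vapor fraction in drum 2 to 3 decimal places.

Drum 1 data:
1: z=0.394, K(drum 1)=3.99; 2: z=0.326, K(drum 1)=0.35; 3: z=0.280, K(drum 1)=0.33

V/F (drum 2) = 0.449

Drum 1:
Let ψ₁ = V/F and solve Σ zᵢ(Kᵢ−1)/(1+ψ₁(Kᵢ−1)) = 0.
g(0) = ΣzᵢKᵢ − 1 = 0.779 and g(1) = 1 − Σzᵢ/Kᵢ = -0.879, so a root lies in (0, 1).
Newton–Raphson from ψ₁ = 0.43:
  ψ₁ = 0.430: g = -0.0422, g' = -1.188 → ψ₁ = 0.394
  ψ₁ = 0.394: g = 0.0006, g' = -1.223 → ψ₁ = 0.395
Converged at ψ₁ = 0.395.
Drum-1 compositions:
  1: x = 0.181, y = 0.721
  2: x = 0.439, y = 0.154
  3: x = 0.381, y = 0.126
Drum-2 feed = drum-1 liquid: z₂ = (0.1807, 0.4386, 0.3807).
Drum 2:
Material balance + equilibrium reduce to Σ zᵢ(Kᵢ−1)/(1+ψ₂(Kᵢ−1)) = 0.
Feasibility: ΣzᵢKᵢ = 1.993, Σzᵢ/Kᵢ = 1.226 — both > 1, two phases present.
Iterate (Newton) starting at ψ₂ = 0.48:
  ψ₂ = 0.480: g = -0.0189, g' = -0.581 → ψ₂ = 0.447
  ψ₂ = 0.447: g = 0.0008, g' = -0.630 → ψ₂ = 0.449
Converged at ψ₂ = 0.449.
  1: x = 0.044, y = 0.349
  2: x = 0.507, y = 0.355
  3: x = 0.449, y = 0.297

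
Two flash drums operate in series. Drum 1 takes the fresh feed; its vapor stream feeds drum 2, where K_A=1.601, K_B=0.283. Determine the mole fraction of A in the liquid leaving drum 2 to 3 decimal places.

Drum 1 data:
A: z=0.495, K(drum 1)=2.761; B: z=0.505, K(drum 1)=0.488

Drum 1:
Let ψ₁ = V/F and solve Σ zᵢ(Kᵢ−1)/(1+ψ₁(Kᵢ−1)) = 0.
g(0) = ΣzᵢKᵢ − 1 = 0.613 and g(1) = 1 − Σzᵢ/Kᵢ = -0.214, so a root lies in (0, 1).
Newton–Raphson from ψ₁ = 0.62:
  ψ₁ = 0.620: g = 0.0379, g' = -0.635 → ψ₁ = 0.680
Converged at ψ₁ = 0.680.
Drum-1 compositions:
  A: x = 0.225, y = 0.622
  B: x = 0.775, y = 0.378
Drum-2 feed = drum-1 vapor: z₂ = (0.6219, 0.3781).
Drum 2:
Material balance + equilibrium reduce to Σ zᵢ(Kᵢ−1)/(1+ψ₂(Kᵢ−1)) = 0.
Feasibility: ΣzᵢKᵢ = 1.103, Σzᵢ/Kᵢ = 1.724 — both > 1, two phases present.
Newton–Raphson from ψ₂ = 0.69:
  ψ₂ = 0.690: g = -0.2723, g' = -0.874 → ψ₂ = 0.378
  ψ₂ = 0.378: g = -0.0674, g' = -0.515 → ψ₂ = 0.247
  ψ₂ = 0.247: g = -0.0041, g' = -0.457 → ψ₂ = 0.238
Converged at ψ₂ = 0.238.
  A: x = 0.544, y = 0.871
  B: x = 0.456, y = 0.129

x_A (drum 2) = 0.544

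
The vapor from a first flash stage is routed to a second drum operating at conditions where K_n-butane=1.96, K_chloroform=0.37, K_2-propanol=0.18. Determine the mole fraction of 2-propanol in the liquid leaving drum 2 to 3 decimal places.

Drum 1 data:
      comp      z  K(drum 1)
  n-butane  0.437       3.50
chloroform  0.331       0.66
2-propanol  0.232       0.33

Drum 1:
Let ψ₁ = V/F and solve Σ zᵢ(Kᵢ−1)/(1+ψ₁(Kᵢ−1)) = 0.
g(0) = ΣzᵢKᵢ − 1 = 0.825 and g(1) = 1 − Σzᵢ/Kᵢ = -0.329, so a root lies in (0, 1).
Iterate (Newton) starting at ψ₁ = 0.5:
  ψ₁ = 0.500: g = 0.1162, g' = -0.831 → ψ₁ = 0.640
  ψ₁ = 0.640: g = 0.0043, g' = -0.786 → ψ₁ = 0.645
Converged at ψ₁ = 0.645.
Drum-1 compositions:
  n-butane: x = 0.167, y = 0.585
  chloroform: x = 0.424, y = 0.280
  2-propanol: x = 0.409, y = 0.135
Drum-2 feed = drum-1 vapor: z₂ = (0.5852, 0.2799, 0.1349).
Drum 2:
Newton–Raphson from ψ₂ = 0.5:
  ψ₂ = 0.500: g = -0.0652, g' = -0.744 → ψ₂ = 0.412
  ψ₂ = 0.412: g = -0.0027, g' = -0.687 → ψ₂ = 0.408
Converged at ψ₂ = 0.408.
  n-butane: x = 0.420, y = 0.824
  chloroform: x = 0.377, y = 0.139
  2-propanol: x = 0.203, y = 0.036

x_2-propanol (drum 2) = 0.203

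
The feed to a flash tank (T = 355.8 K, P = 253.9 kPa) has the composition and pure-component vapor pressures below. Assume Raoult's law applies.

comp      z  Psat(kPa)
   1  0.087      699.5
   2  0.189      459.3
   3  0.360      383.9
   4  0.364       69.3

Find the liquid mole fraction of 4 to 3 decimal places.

x_4 = 0.501

Raoult's law: Kᵢ = Pᵢˢᵃᵗ/P = Pᵢˢᵃᵗ/253.9.
  K_1 = 699.5/253.9 = 2.75502, K_2 = 459.3/253.9 = 1.80898, K_3 = 383.9/253.9 = 1.51201, K_4 = 69.3/253.9 = 0.27294
Rachford–Rice: g(ψ) = Σ zᵢ(Kᵢ−1)/(1+ψ(Kᵢ−1)) = 0.
Feasibility: ΣzᵢKᵢ = 1.225, Σzᵢ/Kᵢ = 1.708 — both > 1, two phases present.
Iterate (Newton) starting at ψ = 0.5:
  ψ = 0.500: g = -0.0789, g' = -0.674 → ψ = 0.383
  ψ = 0.383: g = -0.0046, g' = -0.603 → ψ = 0.375
Converged at ψ = 0.375.
Compositions from xᵢ = zᵢ/(1+ψ(Kᵢ−1)), yᵢ = Kᵢxᵢ:
  1: x = 0.052, y = 0.145
  2: x = 0.145, y = 0.262
  3: x = 0.302, y = 0.457
  4: x = 0.501, y = 0.137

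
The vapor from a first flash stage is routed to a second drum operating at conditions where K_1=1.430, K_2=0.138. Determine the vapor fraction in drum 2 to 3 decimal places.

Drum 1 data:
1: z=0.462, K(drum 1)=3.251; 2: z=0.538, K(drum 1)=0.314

V/F (drum 2) = 0.321

Drum 1:
Binary case is linear: z₁(K₁−1)(1+ψ₁(K₂−1)) + z₂(K₂−1)(1+ψ₁(K₁−1)) = 0
⇒ ψ₁ = [z₁(K₁−1)+z₂(K₂−1)] / [−(K₁−1)(K₂−1)] = 0.6709/1.5442 = 0.434
Drum-1 compositions:
  1: x = 0.234, y = 0.759
  2: x = 0.766, y = 0.241
Drum-2 feed = drum-1 vapor: z₂ = (0.7593, 0.2407).
Drum 2:
Rachford–Rice: g(ψ₂) = Σ zᵢ(Kᵢ−1)/(1+ψ₂(Kᵢ−1)) = 0.
Check two-phase: ΣzᵢKᵢ = 1.119 > 1 and Σzᵢ/Kᵢ = 2.275 > 1, so g(0) = 0.119 > 0 and g(1) = -1.275 < 0.
Binary case is linear: z₁(K₁−1)(1+ψ₂(K₂−1)) + z₂(K₂−1)(1+ψ₂(K₁−1)) = 0
⇒ ψ₂ = [z₁(K₁−1)+z₂(K₂−1)] / [−(K₁−1)(K₂−1)] = 0.1191/0.3707 = 0.321
  1: x = 0.667, y = 0.954
  2: x = 0.333, y = 0.046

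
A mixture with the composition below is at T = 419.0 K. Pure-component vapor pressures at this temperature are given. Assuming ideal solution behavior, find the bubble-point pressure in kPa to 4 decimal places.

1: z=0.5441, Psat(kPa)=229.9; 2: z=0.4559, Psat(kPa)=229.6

At the bubble point ψ → 0, so ΣzᵢKᵢ = 1 with Kᵢ = Pᵢˢᵃᵗ/P ⇒ P = ΣzᵢPᵢˢᵃᵗ.
P = 0.5441·229.9 + 0.4559·229.6 = 229.7632 kPa

Pbub = 229.7632 kPa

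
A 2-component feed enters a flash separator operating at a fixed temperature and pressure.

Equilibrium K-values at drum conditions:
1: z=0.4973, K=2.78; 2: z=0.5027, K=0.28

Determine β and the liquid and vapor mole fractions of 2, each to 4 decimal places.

β = 0.4083, x_2 = 0.7120, y_2 = 0.1994

Material balance + equilibrium reduce to Σ zᵢ(Kᵢ−1)/(1+β(Kᵢ−1)) = 0.
g(0) = ΣzᵢKᵢ − 1 = 0.5232 and g(1) = 1 − Σzᵢ/Kᵢ = -0.9742, so a root lies in (0, 1).
Binary case is linear: z₁(K₁−1)(1+β(K₂−1)) + z₂(K₂−1)(1+β(K₁−1)) = 0
⇒ β = [z₁(K₁−1)+z₂(K₂−1)] / [−(K₁−1)(K₂−1)] = 0.52325/1.28160 = 0.4083
Compositions from xᵢ = zᵢ/(1+β(Kᵢ−1)), yᵢ = Kᵢxᵢ:
  1: x = 0.2880, y = 0.8006
  2: x = 0.7120, y = 0.1994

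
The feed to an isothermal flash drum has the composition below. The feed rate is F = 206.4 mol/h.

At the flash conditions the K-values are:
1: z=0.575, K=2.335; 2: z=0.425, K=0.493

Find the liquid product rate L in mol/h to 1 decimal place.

Rachford–Rice: g(ψ) = Σ zᵢ(Kᵢ−1)/(1+ψ(Kᵢ−1)) = 0.
Check two-phase: ΣzᵢKᵢ = 1.552 > 1 and Σzᵢ/Kᵢ = 1.108 > 1, so g(0) = 0.552 > 0 and g(1) = -0.108 < 0.
Binary case is linear: z₁(K₁−1)(1+ψ(K₂−1)) + z₂(K₂−1)(1+ψ(K₁−1)) = 0
⇒ ψ = [z₁(K₁−1)+z₂(K₂−1)] / [−(K₁−1)(K₂−1)] = 0.5521/0.6768 = 0.816
Then V = ψ·F = 0.8158·206.4 = 168.4 mol/h and L = F − V = 38.0 mol/h.

L = 38.0 mol/h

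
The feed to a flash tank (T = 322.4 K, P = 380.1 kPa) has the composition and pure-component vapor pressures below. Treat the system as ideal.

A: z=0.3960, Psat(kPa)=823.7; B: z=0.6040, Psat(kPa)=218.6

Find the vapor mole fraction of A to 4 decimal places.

y_A = 0.5784

Raoult's law: Kᵢ = Pᵢˢᵃᵗ/P = Pᵢˢᵃᵗ/380.1.
  K_A = 823.7/380.1 = 2.167061, K_B = 218.6/380.1 = 0.575112
Let ψ = V/F and solve Σ zᵢ(Kᵢ−1)/(1+ψ(Kᵢ−1)) = 0.
Check two-phase: ΣzᵢKᵢ = 1.2055 > 1 and Σzᵢ/Kᵢ = 1.2330 > 1, so g(0) = 0.2055 > 0 and g(1) = -0.2330 < 0.
Binary case is linear: z₁(K₁−1)(1+ψ(K₂−1)) + z₂(K₂−1)(1+ψ(K₁−1)) = 0
⇒ ψ = [z₁(K₁−1)+z₂(K₂−1)] / [−(K₁−1)(K₂−1)] = 0.20552/0.49587 = 0.4145
Compositions from xᵢ = zᵢ/(1+ψ(Kᵢ−1)), yᵢ = Kᵢxᵢ:
  A: x = 0.2669, y = 0.5784
  B: x = 0.7331, y = 0.4216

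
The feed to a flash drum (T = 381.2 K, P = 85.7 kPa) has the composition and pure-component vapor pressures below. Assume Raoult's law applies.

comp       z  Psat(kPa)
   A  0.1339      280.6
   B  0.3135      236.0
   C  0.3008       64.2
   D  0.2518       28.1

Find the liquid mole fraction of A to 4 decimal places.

Raoult's law: Kᵢ = Pᵢˢᵃᵗ/P = Pᵢˢᵃᵗ/85.7.
  K_A = 280.6/85.7 = 3.274212, K_B = 236.0/85.7 = 2.753792, K_C = 64.2/85.7 = 0.749125, K_D = 28.1/85.7 = 0.327888
Newton iteration, ψ⁰ = 0.5:
  ψ = 0.5000: g = 0.09424, g' = -0.7081 → ψ = 0.6331
  ψ = 0.6331: g = 0.00105, g' = -0.7043 → ψ = 0.6346
Converged at ψ = 0.6346.
Compositions from xᵢ = zᵢ/(1+ψ(Kᵢ−1)), yᵢ = Kᵢxᵢ:
  A: x = 0.0548, y = 0.1794
  B: x = 0.1484, y = 0.4086
  C: x = 0.3578, y = 0.2680
  D: x = 0.4391, y = 0.1440

x_A = 0.0548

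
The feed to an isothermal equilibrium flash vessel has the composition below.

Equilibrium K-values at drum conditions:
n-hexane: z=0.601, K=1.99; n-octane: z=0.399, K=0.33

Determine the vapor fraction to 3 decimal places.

ψ = 0.494

Binary case is linear: z₁(K₁−1)(1+ψ(K₂−1)) + z₂(K₂−1)(1+ψ(K₁−1)) = 0
⇒ ψ = [z₁(K₁−1)+z₂(K₂−1)] / [−(K₁−1)(K₂−1)] = 0.3277/0.6633 = 0.494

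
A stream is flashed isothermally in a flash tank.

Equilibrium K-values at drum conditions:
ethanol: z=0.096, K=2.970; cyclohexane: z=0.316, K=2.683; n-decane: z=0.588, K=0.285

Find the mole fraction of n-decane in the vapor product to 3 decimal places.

y_n-decane = 0.202

Material balance + equilibrium reduce to Σ zᵢ(Kᵢ−1)/(1+β(Kᵢ−1)) = 0.
Check two-phase: ΣzᵢKᵢ = 1.301 > 1 and Σzᵢ/Kᵢ = 2.213 > 1, so g(0) = 0.301 > 0 and g(1) = -1.213 < 0.
Newton iteration, β⁰ = 0.5:
  β = 0.500: g = -0.2703, g' = -1.087 → β = 0.251
  β = 0.251: g = -0.0122, g' = -1.055 → β = 0.240
Converged at β = 0.240.
Compositions from xᵢ = zᵢ/(1+β(Kᵢ−1)), yᵢ = Kᵢxᵢ:
  ethanol: x = 0.065, y = 0.194
  cyclohexane: x = 0.225, y = 0.604
  n-decane: x = 0.710, y = 0.202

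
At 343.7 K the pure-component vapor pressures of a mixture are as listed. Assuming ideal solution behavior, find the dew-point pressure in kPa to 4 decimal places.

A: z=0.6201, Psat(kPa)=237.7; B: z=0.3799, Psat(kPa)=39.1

At the dew point ψ → 1, so Σzᵢ/Kᵢ = 1 with Kᵢ = Pᵢˢᵃᵗ/P ⇒ 1/P = Σzᵢ/Pᵢˢᵃᵗ.
1/P = 0.6201/237.7 + 0.3799/39.1 = 0.0123249 ⇒ P = 81.1368 kPa

Pdew = 81.1368 kPa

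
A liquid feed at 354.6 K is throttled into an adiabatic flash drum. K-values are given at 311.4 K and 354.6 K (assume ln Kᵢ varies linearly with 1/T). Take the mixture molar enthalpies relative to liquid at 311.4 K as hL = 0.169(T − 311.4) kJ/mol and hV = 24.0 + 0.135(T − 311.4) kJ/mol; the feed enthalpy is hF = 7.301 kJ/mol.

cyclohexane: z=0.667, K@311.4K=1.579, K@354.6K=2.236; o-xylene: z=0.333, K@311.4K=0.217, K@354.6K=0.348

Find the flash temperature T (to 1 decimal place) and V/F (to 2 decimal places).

T = 312.6 K, V/F = 0.30

Adiabatic flash: solve Rachford–Rice at each trial T, then check hF = ψ·hV(T) + (1−ψ)·hL(T).
  T = 311.4 K: K = (1.579, 0.217), RR gives ψ = 0.277, H_out = 6.641 kJ/mol
  T = 354.6 K: K = (2.236, 0.348), RR gives ψ = 0.754, H_out = 24.280 kJ/mol
  T = 333.0 K: K = (1.900, 0.279), RR gives ψ = 0.555, H_out = 16.570 kJ/mol
  T = 322.2 K: K = (1.738, 0.247), RR gives ψ = 0.434, H_out = 12.093 kJ/mol
  T = 316.8 K: K = (1.658, 0.232), RR gives ψ = 0.362, H_out = 9.535 kJ/mol
  T = 314.1 K: K = (1.618, 0.224), RR gives ψ = 0.321, H_out = 8.138 kJ/mol
  T = 312.8 K: K = (1.599, 0.221), RR gives ψ = 0.300, H_out = 7.431 kJ/mol
Linear interpolation between T = 311.4 (H_out = 6.641) and T = 312.8 (H_out = 7.431) on hF = 7.301 gives T ≈ 312.6 K, at which ψ = 0.30.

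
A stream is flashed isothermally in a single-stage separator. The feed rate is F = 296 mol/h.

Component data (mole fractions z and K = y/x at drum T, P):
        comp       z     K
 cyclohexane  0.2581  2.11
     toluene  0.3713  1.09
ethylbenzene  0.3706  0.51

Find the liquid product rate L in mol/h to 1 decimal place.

Newton iteration, ψ⁰ = 0.67:
  ψ = 0.6700: g = -0.07453, g' = -0.3045 → ψ = 0.4252
  ψ = 0.4252: g = -0.00257, g' = -0.2915 → ψ = 0.4164
Converged at ψ = 0.4164.
Then V = ψ·F = 0.4164·296 = 123.3 mol/h and L = F − V = 172.7 mol/h.

L = 172.7 mol/h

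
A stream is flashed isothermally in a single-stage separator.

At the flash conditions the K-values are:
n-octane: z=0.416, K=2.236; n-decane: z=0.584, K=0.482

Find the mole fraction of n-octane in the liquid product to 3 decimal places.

Material balance + equilibrium reduce to Σ zᵢ(Kᵢ−1)/(1+V/F(Kᵢ−1)) = 0.
Feasibility: ΣzᵢKᵢ = 1.212, Σzᵢ/Kᵢ = 1.398 — both > 1, two phases present.
Binary case is linear: z₁(K₁−1)(1+V/F(K₂−1)) + z₂(K₂−1)(1+V/F(K₁−1)) = 0
⇒ V/F = [z₁(K₁−1)+z₂(K₂−1)] / [−(K₁−1)(K₂−1)] = 0.2117/0.6402 = 0.331
Compositions from xᵢ = zᵢ/(1+V/F(Kᵢ−1)), yᵢ = Kᵢxᵢ:
  n-octane: x = 0.295, y = 0.660
  n-decane: x = 0.705, y = 0.340

x_n-octane = 0.295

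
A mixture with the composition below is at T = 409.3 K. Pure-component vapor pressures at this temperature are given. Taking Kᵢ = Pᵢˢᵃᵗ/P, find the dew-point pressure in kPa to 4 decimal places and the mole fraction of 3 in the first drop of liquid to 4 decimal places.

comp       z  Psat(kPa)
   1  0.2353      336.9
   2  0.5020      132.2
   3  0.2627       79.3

At the dew point ψ → 1, so Σzᵢ/Kᵢ = 1 with Kᵢ = Pᵢˢᵃᵗ/P ⇒ 1/P = Σzᵢ/Pᵢˢᵃᵗ.
1/P = 0.2353/336.9 + 0.5020/132.2 + 0.2627/79.3 = 0.0078084 ⇒ P = 128.0666 kPa
xᵢ = zᵢP/Pᵢˢᵃᵗ ⇒ x_3 = 0.2627·128.0666/79.3 = 0.4243

Pdew = 128.0666 kPa, x_3 = 0.4243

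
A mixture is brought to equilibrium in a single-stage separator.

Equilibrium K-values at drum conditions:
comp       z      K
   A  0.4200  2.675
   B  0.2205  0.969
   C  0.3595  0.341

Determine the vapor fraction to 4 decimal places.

ψ = 0.5324

Rachford–Rice: g(ψ) = Σ zᵢ(Kᵢ−1)/(1+ψ(Kᵢ−1)) = 0.
Check two-phase: ΣzᵢKᵢ = 1.4598 > 1 and Σzᵢ/Kᵢ = 1.4388 > 1, so g(0) = 0.4598 > 0 and g(1) = -0.4388 < 0.
Newton iteration, ψ⁰ = 0.5:
  ψ = 0.5000: g = 0.02258, g' = -0.6965 → ψ = 0.5324
Converged at ψ = 0.5324.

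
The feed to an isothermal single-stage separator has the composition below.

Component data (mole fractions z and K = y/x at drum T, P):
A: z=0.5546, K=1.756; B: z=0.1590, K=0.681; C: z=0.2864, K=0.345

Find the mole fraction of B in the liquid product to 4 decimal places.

x_B = 0.1837

Let ψ = V/F and solve Σ zᵢ(Kᵢ−1)/(1+ψ(Kᵢ−1)) = 0.
Feasibility: ΣzᵢKᵢ = 1.1810, Σzᵢ/Kᵢ = 1.3795 — both > 1, two phases present.
Newton iteration, ψ⁰ = 0.34:
  ψ = 0.3400: g = 0.03531, g' = -0.4243 → ψ = 0.4232
  ψ = 0.4232: g = -0.00053, g' = -0.4388 → ψ = 0.4220
Converged at ψ = 0.4220.
Compositions from xᵢ = zᵢ/(1+ψ(Kᵢ−1)), yᵢ = Kᵢxᵢ:
  A: x = 0.4205, y = 0.7383
  B: x = 0.1837, y = 0.1251
  C: x = 0.3958, y = 0.1366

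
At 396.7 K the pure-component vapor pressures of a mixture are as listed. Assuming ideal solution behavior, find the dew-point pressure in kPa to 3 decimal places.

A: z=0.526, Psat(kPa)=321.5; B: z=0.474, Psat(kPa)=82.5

At the dew point ψ → 1, so Σzᵢ/Kᵢ = 1 with Kᵢ = Pᵢˢᵃᵗ/P ⇒ 1/P = Σzᵢ/Pᵢˢᵃᵗ.
1/P = 0.526/321.5 + 0.474/82.5 = 0.007382 ⇒ P = 135.473 kPa

Pdew = 135.473 kPa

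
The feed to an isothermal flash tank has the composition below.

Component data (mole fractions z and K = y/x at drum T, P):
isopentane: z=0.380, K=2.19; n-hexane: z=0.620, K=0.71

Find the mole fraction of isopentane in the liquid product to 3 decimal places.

x_isopentane = 0.196

Rachford–Rice: g(ψ) = Σ zᵢ(Kᵢ−1)/(1+ψ(Kᵢ−1)) = 0.
Feasibility: ΣzᵢKᵢ = 1.272, Σzᵢ/Kᵢ = 1.047 — both > 1, two phases present.
Binary case is linear: z₁(K₁−1)(1+ψ(K₂−1)) + z₂(K₂−1)(1+ψ(K₁−1)) = 0
⇒ ψ = [z₁(K₁−1)+z₂(K₂−1)] / [−(K₁−1)(K₂−1)] = 0.2724/0.3451 = 0.789
Compositions from xᵢ = zᵢ/(1+ψ(Kᵢ−1)), yᵢ = Kᵢxᵢ:
  isopentane: x = 0.196, y = 0.429
  n-hexane: x = 0.804, y = 0.571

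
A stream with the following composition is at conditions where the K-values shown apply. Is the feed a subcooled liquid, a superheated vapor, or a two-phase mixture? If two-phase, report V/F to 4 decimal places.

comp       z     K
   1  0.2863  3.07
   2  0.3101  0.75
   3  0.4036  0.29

two-phase, V/F = 0.2039

ΣzᵢKᵢ = 1.2286; Σzᵢ/Kᵢ = 1.8984.
Both exceed 1, so a two-phase solution exists.
Rachford–Rice: g(ψ) = Σ zᵢ(Kᵢ−1)/(1+ψ(Kᵢ−1)) = 0.
Newton iteration, ψ⁰ = 0.5:
  ψ = 0.5000: g = -0.24165, g' = -0.8106 → ψ = 0.2019
  ψ = 0.2019: g = 0.00182, g' = -0.9089 → ψ = 0.2039
Converged at ψ = 0.2039.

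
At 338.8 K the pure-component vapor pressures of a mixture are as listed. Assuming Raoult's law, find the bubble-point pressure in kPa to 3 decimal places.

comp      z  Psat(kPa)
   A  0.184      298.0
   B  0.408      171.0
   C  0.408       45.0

Pbub = 142.960 kPa

At the bubble point ψ → 0, so ΣzᵢKᵢ = 1 with Kᵢ = Pᵢˢᵃᵗ/P ⇒ P = ΣzᵢPᵢˢᵃᵗ.
P = 0.184·298.0 + 0.408·171.0 + 0.408·45.0 = 142.960 kPa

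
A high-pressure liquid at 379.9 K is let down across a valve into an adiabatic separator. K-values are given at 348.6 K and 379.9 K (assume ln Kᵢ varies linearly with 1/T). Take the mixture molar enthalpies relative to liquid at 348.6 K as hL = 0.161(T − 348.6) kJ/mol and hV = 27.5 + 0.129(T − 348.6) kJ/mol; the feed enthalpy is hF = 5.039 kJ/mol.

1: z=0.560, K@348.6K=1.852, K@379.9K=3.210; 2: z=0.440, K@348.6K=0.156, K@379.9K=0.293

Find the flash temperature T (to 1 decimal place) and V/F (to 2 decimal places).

T = 349.8 K, V/F = 0.18

Adiabatic flash: solve Rachford–Rice at each trial T, then check hF = ψ·hV(T) + (1−ψ)·hL(T).
  T = 348.6 K: K = (1.852, 0.156), RR gives ψ = 0.147, H_out = 4.045 kJ/mol
  T = 379.9 K: K = (3.210, 0.293), RR gives ψ = 0.593, H_out = 20.752 kJ/mol
  T = 364.2 K: K = (2.465, 0.216), RR gives ψ = 0.414, H_out = 13.701 kJ/mol
  T = 356.4 K: K = (2.143, 0.184), RR gives ψ = 0.302, H_out = 9.480 kJ/mol
  T = 352.5 K: K = (1.994, 0.170), RR gives ψ = 0.232, H_out = 6.975 kJ/mol
  T = 350.6 K: K = (1.924, 0.163), RR gives ψ = 0.193, H_out = 5.611 kJ/mol
  T = 349.6 K: K = (1.888, 0.159), RR gives ψ = 0.171, H_out = 4.846 kJ/mol
  T = 350.1 K: K = (1.906, 0.161), RR gives ψ = 0.182, H_out = 5.233 kJ/mol
Linear interpolation between T = 349.6 (H_out = 4.846) and T = 350.1 (H_out = 5.233) on hF = 5.039 gives T ≈ 349.8 K, at which ψ = 0.18.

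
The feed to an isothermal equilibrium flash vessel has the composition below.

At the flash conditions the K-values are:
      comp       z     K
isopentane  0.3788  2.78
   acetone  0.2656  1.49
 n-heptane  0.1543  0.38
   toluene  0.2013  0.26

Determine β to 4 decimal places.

β = 0.6077

Newton–Raphson from β = 0.63:
  β = 0.6300: g = -0.01876, g' = -0.8505 → β = 0.6079
  β = 0.6079: g = -0.00021, g' = -0.8317 → β = 0.6077
Converged at β = 0.6077.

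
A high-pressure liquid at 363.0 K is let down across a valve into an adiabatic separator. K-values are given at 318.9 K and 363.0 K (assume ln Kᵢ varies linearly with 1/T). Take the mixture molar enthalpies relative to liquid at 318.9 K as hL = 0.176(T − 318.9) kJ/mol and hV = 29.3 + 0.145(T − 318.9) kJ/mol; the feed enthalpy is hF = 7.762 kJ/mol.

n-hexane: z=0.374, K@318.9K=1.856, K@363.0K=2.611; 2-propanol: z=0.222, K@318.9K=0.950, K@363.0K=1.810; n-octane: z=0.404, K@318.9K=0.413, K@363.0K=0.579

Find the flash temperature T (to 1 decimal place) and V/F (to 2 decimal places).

T = 321.5 K, V/F = 0.25

Adiabatic flash: solve Rachford–Rice at each trial T, then check hF = ψ·hV(T) + (1−ψ)·hL(T).
  T = 318.9 K: K = (1.856, 0.950, 0.413), RR gives ψ = 0.183, H_out = 5.354 kJ/mol
  T = 363.0 K: K = (2.611, 1.810, 0.579), RR gives ψ = 1.000, H_out = 35.695 kJ/mol
  T = 340.9 K: K = (2.225, 1.338, 0.494), RR gives ψ = 0.679, H_out = 23.296 kJ/mol
  T = 329.9 K: K = (2.038, 1.134, 0.453), RR gives ψ = 0.449, H_out = 14.941 kJ/mol
  T = 324.4 K: K = (1.947, 1.039, 0.433), RR gives ψ = 0.321, H_out = 10.325 kJ/mol
  T = 321.6 K: K = (1.900, 0.993, 0.423), RR gives ψ = 0.252, H_out = 7.841 kJ/mol
  T = 320.2 K: K = (1.877, 0.971, 0.418), RR gives ψ = 0.216, H_out = 6.563 kJ/mol
Linear interpolation between T = 320.2 (H_out = 6.563) and T = 321.6 (H_out = 7.841) on hF = 7.762 gives T ≈ 321.5 K, at which ψ = 0.25.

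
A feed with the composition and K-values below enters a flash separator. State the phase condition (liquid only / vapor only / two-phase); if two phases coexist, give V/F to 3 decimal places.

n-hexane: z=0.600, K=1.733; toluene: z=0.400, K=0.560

two-phase, V/F = 0.818

ΣzᵢKᵢ = 1.264; Σzᵢ/Kᵢ = 1.061.
Both exceed 1, so a two-phase solution exists.
Rachford–Rice: g(ψ) = Σ zᵢ(Kᵢ−1)/(1+ψ(Kᵢ−1)) = 0.
Newton iteration, ψ⁰ = 0.48:
  ψ = 0.480: g = 0.1022, g' = -0.301 → ψ = 0.820
  ψ = 0.820: g = -0.0006, g' = -0.315 → ψ = 0.818
Converged at ψ = 0.818.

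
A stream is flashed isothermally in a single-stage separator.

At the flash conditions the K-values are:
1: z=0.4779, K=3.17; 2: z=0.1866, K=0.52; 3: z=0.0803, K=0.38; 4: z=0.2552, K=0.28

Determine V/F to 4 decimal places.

V/F = 0.5207

Rachford–Rice: g(V/F) = Σ zᵢ(Kᵢ−1)/(1+V/F(Kᵢ−1)) = 0.
g(0) = ΣzᵢKᵢ − 1 = 0.7139 and g(1) = 1 − Σzᵢ/Kᵢ = -0.6323, so a root lies in (0, 1).
Iterate (Newton) starting at V/F = 0.46:
  V/F = 0.4600: g = 0.05965, g' = -0.9906 → V/F = 0.5202
  V/F = 0.5202: g = 0.00048, g' = -0.9784 → V/F = 0.5207
Converged at V/F = 0.5207.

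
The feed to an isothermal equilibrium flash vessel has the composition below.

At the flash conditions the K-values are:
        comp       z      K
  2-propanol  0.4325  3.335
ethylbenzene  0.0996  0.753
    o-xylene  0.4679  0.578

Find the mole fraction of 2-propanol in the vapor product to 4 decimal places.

Material balance + equilibrium reduce to Σ zᵢ(Kᵢ−1)/(1+ψ(Kᵢ−1)) = 0.
Check two-phase: ΣzᵢKᵢ = 1.7878 > 1 and Σzᵢ/Kᵢ = 1.0715 > 1, so g(0) = 0.7878 > 0 and g(1) = -0.0715 < 0.
Iterate (Newton) starting at ψ = 0.6:
  ψ = 0.6000: g = 0.12733, g' = -0.5668 → ψ = 0.8246
  ψ = 0.8246: g = 0.01146, g' = -0.4811 → ψ = 0.8485
  ψ = 0.8485: g = 0.00005, g' = -0.4773 → ψ = 0.8486
Converged at ψ = 0.8486.
Compositions from xᵢ = zᵢ/(1+ψ(Kᵢ−1)), yᵢ = Kᵢxᵢ:
  2-propanol: x = 0.1451, y = 0.4838
  ethylbenzene: x = 0.1260, y = 0.0949
  o-xylene: x = 0.7289, y = 0.4213

y_2-propanol = 0.4838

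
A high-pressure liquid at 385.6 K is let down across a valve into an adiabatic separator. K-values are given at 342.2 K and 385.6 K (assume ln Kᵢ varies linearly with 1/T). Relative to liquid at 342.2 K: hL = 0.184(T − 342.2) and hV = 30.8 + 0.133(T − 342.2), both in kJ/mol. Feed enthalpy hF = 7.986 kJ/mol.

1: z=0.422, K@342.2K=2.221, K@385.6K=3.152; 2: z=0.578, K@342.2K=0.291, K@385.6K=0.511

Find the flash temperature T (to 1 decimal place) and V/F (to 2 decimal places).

T = 350.5 K, V/F = 0.21

Adiabatic flash: solve Rachford–Rice at each trial T, then check hF = ψ·hV(T) + (1−ψ)·hL(T).
  T = 342.2 K: K = (2.221, 0.291), RR gives ψ = 0.122, H_out = 3.752 kJ/mol
  T = 385.6 K: K = (3.152, 0.511), RR gives ψ = 0.594, H_out = 24.977 kJ/mol
  T = 363.9 K: K = (2.674, 0.392), RR gives ψ = 0.349, H_out = 14.352 kJ/mol
  T = 353.0 K: K = (2.443, 0.339), RR gives ψ = 0.238, H_out = 9.184 kJ/mol
  T = 347.6 K: K = (2.331, 0.315), RR gives ψ = 0.181, H_out = 6.529 kJ/mol
  T = 350.3 K: K = (2.387, 0.327), RR gives ψ = 0.210, H_out = 7.869 kJ/mol
  T = 351.6 K: K = (2.414, 0.333), RR gives ψ = 0.223, H_out = 8.505 kJ/mol
Linear interpolation between T = 350.3 (H_out = 7.869) and T = 351.6 (H_out = 8.505) on hF = 7.986 gives T ≈ 350.5 K, at which ψ = 0.21.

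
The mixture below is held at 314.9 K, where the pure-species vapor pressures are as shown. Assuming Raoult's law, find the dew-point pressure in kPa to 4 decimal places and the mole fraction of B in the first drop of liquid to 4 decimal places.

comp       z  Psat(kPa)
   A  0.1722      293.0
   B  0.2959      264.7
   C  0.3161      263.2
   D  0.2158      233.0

At the dew point ψ → 1, so Σzᵢ/Kᵢ = 1 with Kᵢ = Pᵢˢᵃᵗ/P ⇒ 1/P = Σzᵢ/Pᵢˢᵃᵗ.
1/P = 0.1722/293.0 + 0.2959/264.7 + 0.3161/263.2 + 0.2158/233.0 = 0.0038328 ⇒ P = 260.9092 kPa
xᵢ = zᵢP/Pᵢˢᵃᵗ ⇒ x_B = 0.2959·260.9092/264.7 = 0.2917

Pdew = 260.9092 kPa, x_B = 0.2917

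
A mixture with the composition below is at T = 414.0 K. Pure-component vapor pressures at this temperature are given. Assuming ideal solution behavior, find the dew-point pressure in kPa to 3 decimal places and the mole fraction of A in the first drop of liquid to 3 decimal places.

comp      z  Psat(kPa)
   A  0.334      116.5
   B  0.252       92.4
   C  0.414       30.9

Pdew = 52.653 kPa, x_A = 0.151

At the dew point ψ → 1, so Σzᵢ/Kᵢ = 1 with Kᵢ = Pᵢˢᵃᵗ/P ⇒ 1/P = Σzᵢ/Pᵢˢᵃᵗ.
1/P = 0.334/116.5 + 0.252/92.4 + 0.414/30.9 = 0.018992 ⇒ P = 52.653 kPa
xᵢ = zᵢP/Pᵢˢᵃᵗ ⇒ x_A = 0.334·52.653/116.5 = 0.151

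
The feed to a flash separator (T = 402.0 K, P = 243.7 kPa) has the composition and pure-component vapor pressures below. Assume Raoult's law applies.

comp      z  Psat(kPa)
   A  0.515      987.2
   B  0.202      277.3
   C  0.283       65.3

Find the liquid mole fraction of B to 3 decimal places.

x_B = 0.182

Raoult's law: Kᵢ = Pᵢˢᵃᵗ/P = Pᵢˢᵃᵗ/243.7.
  K_A = 987.2/243.7 = 4.05088, K_B = 277.3/243.7 = 1.13787, K_C = 65.3/243.7 = 0.26795
Material balance + equilibrium reduce to Σ zᵢ(Kᵢ−1)/(1+V/F(Kᵢ−1)) = 0.
Check two-phase: ΣzᵢKᵢ = 2.392 > 1 and Σzᵢ/Kᵢ = 1.361 > 1, so g(0) = 1.392 > 0 and g(1) = -0.361 < 0.
Newton iteration, V/F⁰ = 0.63:
  V/F = 0.630: g = 0.1788, g' = -1.087 → V/F = 0.795
  V/F = 0.795: g = -0.0112, g' = -1.278 → V/F = 0.786
Converged at V/F = 0.786.
Compositions from xᵢ = zᵢ/(1+V/F(Kᵢ−1)), yᵢ = Kᵢxᵢ:
  A: x = 0.152, y = 0.614
  B: x = 0.182, y = 0.207
  C: x = 0.666, y = 0.178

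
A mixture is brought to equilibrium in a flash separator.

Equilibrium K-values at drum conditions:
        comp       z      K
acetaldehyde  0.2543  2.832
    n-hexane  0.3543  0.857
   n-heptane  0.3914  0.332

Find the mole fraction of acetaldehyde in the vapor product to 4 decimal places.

Let β = V/F and solve Σ zᵢ(Kᵢ−1)/(1+β(Kᵢ−1)) = 0.
g(0) = ΣzᵢKᵢ − 1 = 0.1538 and g(1) = 1 − Σzᵢ/Kᵢ = -0.6821, so a root lies in (0, 1).
Newton–Raphson from β = 0.5:
  β = 0.5000: g = -0.20399, g' = -0.6346 → β = 0.1786
  β = 0.1786: g = 0.00217, g' = -0.7174 → β = 0.1816
Converged at β = 0.1816.
Compositions from xᵢ = zᵢ/(1+β(Kᵢ−1)), yᵢ = Kᵢxᵢ:
  acetaldehyde: x = 0.1908, y = 0.5404
  n-hexane: x = 0.3637, y = 0.3117
  n-heptane: x = 0.4454, y = 0.1479

y_acetaldehyde = 0.5404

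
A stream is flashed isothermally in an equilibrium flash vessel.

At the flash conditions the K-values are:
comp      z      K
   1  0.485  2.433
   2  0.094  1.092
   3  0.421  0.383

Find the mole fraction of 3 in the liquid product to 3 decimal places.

Let ψ = V/F and solve Σ zᵢ(Kᵢ−1)/(1+ψ(Kᵢ−1)) = 0.
Check two-phase: ΣzᵢKᵢ = 1.444 > 1 and Σzᵢ/Kᵢ = 1.385 > 1, so g(0) = 0.444 > 0 and g(1) = -0.385 < 0.
Newton iteration, ψ⁰ = 0.5:
  ψ = 0.500: g = 0.0375, g' = -0.674 → ψ = 0.556
  ψ = 0.556: g = -0.0001, g' = -0.681 → ψ = 0.555
Converged at ψ = 0.555.
Compositions from xᵢ = zᵢ/(1+ψ(Kᵢ−1)), yᵢ = Kᵢxᵢ:
  1: x = 0.270, y = 0.657
  2: x = 0.089, y = 0.098
  3: x = 0.641, y = 0.245

x_3 = 0.641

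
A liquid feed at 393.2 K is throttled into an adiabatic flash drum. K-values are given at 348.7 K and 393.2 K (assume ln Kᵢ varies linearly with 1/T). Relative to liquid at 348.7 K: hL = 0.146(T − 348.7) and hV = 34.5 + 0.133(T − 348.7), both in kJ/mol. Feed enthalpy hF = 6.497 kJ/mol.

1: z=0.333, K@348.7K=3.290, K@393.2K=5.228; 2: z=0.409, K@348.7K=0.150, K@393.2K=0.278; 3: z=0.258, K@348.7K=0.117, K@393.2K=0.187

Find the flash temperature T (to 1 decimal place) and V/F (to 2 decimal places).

Adiabatic flash: solve Rachford–Rice at each trial T, then check hF = ψ·hV(T) + (1−ψ)·hL(T).
  T = 348.7 K: K = (3.290, 0.150, 0.117), RR gives ψ = 0.095, H_out = 3.267 kJ/mol
  T = 393.2 K: K = (5.228, 0.278, 0.187), RR gives ψ = 0.282, H_out = 16.050 kJ/mol
  T = 370.9 K: K = (4.203, 0.208, 0.150), RR gives ψ = 0.200, H_out = 10.100 kJ/mol
  T = 359.8 K: K = (3.733, 0.177, 0.133), RR gives ψ = 0.152, H_out = 6.857 kJ/mol
  T = 354.2 K: K = (3.506, 0.163, 0.125), RR gives ψ = 0.125, H_out = 5.100 kJ/mol
  T = 357.0 K: K = (3.618, 0.170, 0.129), RR gives ψ = 0.139, H_out = 5.991 kJ/mol
  T = 358.4 K: K = (3.675, 0.174, 0.131), RR gives ψ = 0.146, H_out = 6.427 kJ/mol
Linear interpolation between T = 358.4 (H_out = 6.427) and T = 359.8 (H_out = 6.857) on hF = 6.497 gives T ≈ 358.6 K, at which ψ = 0.15.

T = 358.6 K, V/F = 0.15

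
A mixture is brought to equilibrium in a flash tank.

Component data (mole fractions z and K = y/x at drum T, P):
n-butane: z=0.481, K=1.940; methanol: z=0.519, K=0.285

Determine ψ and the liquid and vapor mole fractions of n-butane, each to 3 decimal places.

ψ = 0.121, x_n-butane = 0.432, y_n-butane = 0.838

Rachford–Rice: g(ψ) = Σ zᵢ(Kᵢ−1)/(1+ψ(Kᵢ−1)) = 0.
Feasibility: ΣzᵢKᵢ = 1.081, Σzᵢ/Kᵢ = 2.069 — both > 1, two phases present.
Newton–Raphson from ψ = 0.5:
  ψ = 0.500: g = -0.2700, g' = -0.839 → ψ = 0.178
  ψ = 0.178: g = -0.0381, g' = -0.660 → ψ = 0.121
Converged at ψ = 0.121.
Compositions from xᵢ = zᵢ/(1+ψ(Kᵢ−1)), yᵢ = Kᵢxᵢ:
  n-butane: x = 0.432, y = 0.838
  methanol: x = 0.568, y = 0.162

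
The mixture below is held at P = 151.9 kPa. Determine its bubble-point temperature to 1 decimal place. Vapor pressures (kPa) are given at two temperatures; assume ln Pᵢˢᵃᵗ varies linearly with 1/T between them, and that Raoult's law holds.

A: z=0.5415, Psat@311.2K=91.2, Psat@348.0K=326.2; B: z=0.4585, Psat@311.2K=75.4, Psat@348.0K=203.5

T = 328.9 K

Bubble-point temperature: ΣzᵢPᵢˢᵃᵗ(T) = P. Interpolate ln Pᵢˢᵃᵗ = aᵢ + bᵢ/T.
  T = 311.2 K: ΣzᵢPᵢˢᵃᵗ = 83.96 kPa
  T = 348.0 K: ΣzᵢPᵢˢᵃᵗ = 269.94 kPa
  T = 329.6 K: ΣzᵢPᵢˢᵃᵗ = 155.17 kPa
  T = 320.4 K: ΣzᵢPᵢˢᵃᵗ = 115.07 kPa
  T = 325.0 K: ΣzᵢPᵢˢᵃᵗ = 133.89 kPa
  T = 327.3 K: ΣzᵢPᵢˢᵃᵗ = 144.21 kPa
Interpolating between 327.3 K and 329.6 K gives T ≈ 328.9 K.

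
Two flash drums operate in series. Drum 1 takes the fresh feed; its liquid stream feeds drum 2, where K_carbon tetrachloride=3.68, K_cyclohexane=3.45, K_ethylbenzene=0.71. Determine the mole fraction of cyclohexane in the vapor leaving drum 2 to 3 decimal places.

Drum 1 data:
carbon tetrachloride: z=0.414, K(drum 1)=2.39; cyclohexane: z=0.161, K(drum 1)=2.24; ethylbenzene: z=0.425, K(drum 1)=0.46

y_cyclohexane (drum 2) = 0.105

Drum 1:
Newton iteration, ψ₁⁰ = 0.61:
  ψ₁ = 0.610: g = 0.0828, g' = -0.590 → ψ₁ = 0.750
  ψ₁ = 0.750: g = -0.0008, g' = -0.608 → ψ₁ = 0.749
Converged at ψ₁ = 0.749.
Drum-1 compositions:
  carbon tetrachloride: x = 0.203, y = 0.485
  cyclohexane: x = 0.083, y = 0.187
  ethylbenzene: x = 0.714, y = 0.328
Drum-2 feed = drum-1 liquid: z₂ = (0.2028, 0.0835, 0.7137).
Drum 2:
Newton iteration, ψ₂⁰ = 0.5:
  ψ₂ = 0.500: g = 0.0821, g' = -0.449 → ψ₂ = 0.683
  ψ₂ = 0.683: g = 0.0105, g' = -0.345 → ψ₂ = 0.713
  ψ₂ = 0.713: g = 0.0002, g' = -0.334 → ψ₂ = 0.714
Converged at ψ₂ = 0.714.
  carbon tetrachloride: x = 0.070, y = 0.256
  cyclohexane: x = 0.030, y = 0.105
  ethylbenzene: x = 0.900, y = 0.639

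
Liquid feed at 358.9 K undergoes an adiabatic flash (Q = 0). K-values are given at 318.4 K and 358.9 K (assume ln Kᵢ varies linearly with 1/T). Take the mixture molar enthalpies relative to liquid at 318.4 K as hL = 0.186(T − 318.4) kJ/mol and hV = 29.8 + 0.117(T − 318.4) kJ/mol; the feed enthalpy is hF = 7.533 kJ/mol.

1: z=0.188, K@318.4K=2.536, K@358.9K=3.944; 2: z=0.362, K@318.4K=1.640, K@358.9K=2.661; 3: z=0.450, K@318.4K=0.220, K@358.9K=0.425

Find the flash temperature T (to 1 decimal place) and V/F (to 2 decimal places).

Adiabatic flash: solve Rachford–Rice at each trial T, then check hF = ψ·hV(T) + (1−ψ)·hL(T).
  T = 318.4 K: K = (2.536, 1.640, 0.220), RR gives ψ = 0.214, H_out = 6.368 kJ/mol
  T = 358.9 K: K = (3.944, 2.661, 0.425), RR gives ψ = 0.732, H_out = 27.300 kJ/mol
  T = 338.6 K: K = (3.203, 2.118, 0.312), RR gives ψ = 0.482, H_out = 17.458 kJ/mol
  T = 328.5 K: K = (2.860, 1.871, 0.263), RR gives ψ = 0.358, H_out = 12.297 kJ/mol
  T = 323.4 K: K = (2.694, 1.752, 0.241), RR gives ψ = 0.289, H_out = 9.437 kJ/mol
  T = 320.9 K: K = (2.615, 1.696, 0.230), RR gives ψ = 0.252, H_out = 7.941 kJ/mol
  T = 319.6 K: K = (2.574, 1.667, 0.225), RR gives ψ = 0.233, H_out = 7.134 kJ/mol
Linear interpolation between T = 319.6 (H_out = 7.134) and T = 320.9 (H_out = 7.941) on hF = 7.533 gives T ≈ 320.2 K, at which ψ = 0.24.

T = 320.2 K, V/F = 0.24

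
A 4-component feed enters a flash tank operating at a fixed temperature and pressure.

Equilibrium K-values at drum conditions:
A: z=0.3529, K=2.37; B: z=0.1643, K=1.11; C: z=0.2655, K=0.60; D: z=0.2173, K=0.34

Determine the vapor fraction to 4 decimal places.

ψ = 0.4163

Material balance + equilibrium reduce to Σ zᵢ(Kᵢ−1)/(1+ψ(Kᵢ−1)) = 0.
Feasibility: ΣzᵢKᵢ = 1.2519, Σzᵢ/Kᵢ = 1.3785 — both > 1, two phases present.
Newton–Raphson from ψ = 0.49:
  ψ = 0.4900: g = -0.03763, g' = -0.5114 → ψ = 0.4164
  ψ = 0.4164: g = -0.00007, g' = -0.5115 → ψ = 0.4163
Converged at ψ = 0.4163.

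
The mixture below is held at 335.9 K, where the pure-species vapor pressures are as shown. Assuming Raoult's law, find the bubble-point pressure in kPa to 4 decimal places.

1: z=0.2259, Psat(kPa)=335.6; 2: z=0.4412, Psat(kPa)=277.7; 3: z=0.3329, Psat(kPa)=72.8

Pbub = 222.5684 kPa

At the bubble point ψ → 0, so ΣzᵢKᵢ = 1 with Kᵢ = Pᵢˢᵃᵗ/P ⇒ P = ΣzᵢPᵢˢᵃᵗ.
P = 0.2259·335.6 + 0.4412·277.7 + 0.3329·72.8 = 222.5684 kPa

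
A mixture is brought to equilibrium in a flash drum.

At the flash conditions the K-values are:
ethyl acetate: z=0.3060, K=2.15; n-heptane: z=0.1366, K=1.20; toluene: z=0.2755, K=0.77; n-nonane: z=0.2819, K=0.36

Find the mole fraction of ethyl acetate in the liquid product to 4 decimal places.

Newton–Raphson from V/F = 0.5:
  V/F = 0.5000: g = -0.08865, g' = -0.4360 → V/F = 0.2967
  V/F = 0.2967: g = -0.00253, g' = -0.4226 → V/F = 0.2907
Converged at V/F = 0.2907.
Compositions from xᵢ = zᵢ/(1+V/F(Kᵢ−1)), yᵢ = Kᵢxᵢ:
  ethyl acetate: x = 0.2293, y = 0.4931
  n-heptane: x = 0.1291, y = 0.1549
  toluene: x = 0.2952, y = 0.2273
  n-nonane: x = 0.3463, y = 0.1247

x_ethyl acetate = 0.2293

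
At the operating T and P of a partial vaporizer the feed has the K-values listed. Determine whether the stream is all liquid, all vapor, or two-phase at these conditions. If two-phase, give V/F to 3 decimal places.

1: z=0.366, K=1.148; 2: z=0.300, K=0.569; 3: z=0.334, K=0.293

ΣzᵢKᵢ = 0.689; Σzᵢ/Kᵢ = 1.986.
Since ΣzᵢKᵢ < 1 the mixture is below its bubble point — single liquid phase.

all liquid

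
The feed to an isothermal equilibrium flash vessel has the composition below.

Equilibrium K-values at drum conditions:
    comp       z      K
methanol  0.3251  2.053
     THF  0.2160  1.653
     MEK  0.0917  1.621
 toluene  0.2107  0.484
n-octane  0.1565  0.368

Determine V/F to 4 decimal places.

Rachford–Rice: g(V/F) = Σ zᵢ(Kᵢ−1)/(1+V/F(Kᵢ−1)) = 0.
Check two-phase: ΣzᵢKᵢ = 1.3327 > 1 and Σzᵢ/Kᵢ = 1.2062 > 1, so g(0) = 0.3327 > 0 and g(1) = -0.2062 < 0.
Newton–Raphson from V/F = 0.5:
  V/F = 0.5000: g = 0.08292, g' = -0.4631 → V/F = 0.6790
  V/F = 0.6790: g = -0.00324, g' = -0.5090 → V/F = 0.6727
  V/F = 0.6727: g = -0.00001, g' = -0.5063 → V/F = 0.6726
Converged at V/F = 0.6726.

V/F = 0.6726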